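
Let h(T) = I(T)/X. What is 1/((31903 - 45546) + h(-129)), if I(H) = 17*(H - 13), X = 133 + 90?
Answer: -223/3044803 ≈ -7.3240e-5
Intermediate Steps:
X = 223
I(H) = -221 + 17*H (I(H) = 17*(-13 + H) = -221 + 17*H)
h(T) = -221/223 + 17*T/223 (h(T) = (-221 + 17*T)/223 = (-221 + 17*T)*(1/223) = -221/223 + 17*T/223)
1/((31903 - 45546) + h(-129)) = 1/((31903 - 45546) + (-221/223 + (17/223)*(-129))) = 1/(-13643 + (-221/223 - 2193/223)) = 1/(-13643 - 2414/223) = 1/(-3044803/223) = -223/3044803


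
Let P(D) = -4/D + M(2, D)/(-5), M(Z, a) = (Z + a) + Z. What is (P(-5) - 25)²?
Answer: 576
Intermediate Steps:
M(Z, a) = a + 2*Z
P(D) = -⅘ - 4/D - D/5 (P(D) = -4/D + (D + 2*2)/(-5) = -4/D + (D + 4)*(-⅕) = -4/D + (4 + D)*(-⅕) = -4/D + (-⅘ - D/5) = -⅘ - 4/D - D/5)
(P(-5) - 25)² = ((⅕)*(-20 - 5*(-4 - 1*(-5)))/(-5) - 25)² = ((⅕)*(-⅕)*(-20 - 5*(-4 + 5)) - 25)² = ((⅕)*(-⅕)*(-20 - 5*1) - 25)² = ((⅕)*(-⅕)*(-20 - 5) - 25)² = ((⅕)*(-⅕)*(-25) - 25)² = (1 - 25)² = (-24)² = 576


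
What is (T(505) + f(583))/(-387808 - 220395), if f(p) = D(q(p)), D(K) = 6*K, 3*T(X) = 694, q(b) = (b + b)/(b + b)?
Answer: -712/1824609 ≈ -0.00039022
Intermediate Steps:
q(b) = 1 (q(b) = (2*b)/((2*b)) = (2*b)*(1/(2*b)) = 1)
T(X) = 694/3 (T(X) = (⅓)*694 = 694/3)
f(p) = 6 (f(p) = 6*1 = 6)
(T(505) + f(583))/(-387808 - 220395) = (694/3 + 6)/(-387808 - 220395) = (712/3)/(-608203) = (712/3)*(-1/608203) = -712/1824609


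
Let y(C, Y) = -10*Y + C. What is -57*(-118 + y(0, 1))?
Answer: 7296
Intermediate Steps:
y(C, Y) = C - 10*Y
-57*(-118 + y(0, 1)) = -57*(-118 + (0 - 10*1)) = -57*(-118 + (0 - 10)) = -57*(-118 - 10) = -57*(-128) = 7296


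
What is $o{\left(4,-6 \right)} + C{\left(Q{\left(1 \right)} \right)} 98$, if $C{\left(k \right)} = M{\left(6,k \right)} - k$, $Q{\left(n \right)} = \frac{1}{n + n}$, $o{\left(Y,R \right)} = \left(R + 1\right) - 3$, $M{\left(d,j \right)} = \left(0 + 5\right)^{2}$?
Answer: $2393$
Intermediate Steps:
$M{\left(d,j \right)} = 25$ ($M{\left(d,j \right)} = 5^{2} = 25$)
$o{\left(Y,R \right)} = -2 + R$ ($o{\left(Y,R \right)} = \left(1 + R\right) - 3 = -2 + R$)
$Q{\left(n \right)} = \frac{1}{2 n}$
$C{\left(k \right)} = 25 - k$
$o{\left(4,-6 \right)} + C{\left(Q{\left(1 \right)} \right)} 98 = \left(-2 - 6\right) + \left(25 - \frac{1}{2 \cdot 1}\right) 98 = -8 + \left(25 - \frac{1}{2} \cdot 1\right) 98 = -8 + \left(25 - \frac{1}{2}\right) 98 = -8 + \frac{49}{2} \cdot 98 = -8 + 2401 = 2393$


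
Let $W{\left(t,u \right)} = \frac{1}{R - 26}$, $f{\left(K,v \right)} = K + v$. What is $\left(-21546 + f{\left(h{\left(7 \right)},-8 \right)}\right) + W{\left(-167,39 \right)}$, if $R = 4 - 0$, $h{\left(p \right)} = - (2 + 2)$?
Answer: $- \frac{474277}{22} \approx -21558.0$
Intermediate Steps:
$h{\left(p \right)} = -4$ ($h{\left(p \right)} = \left(-1\right) 4 = -4$)
$R = 4$ ($R = 4 + 0 = 4$)
$W{\left(t,u \right)} = - \frac{1}{22}$ ($W{\left(t,u \right)} = \frac{1}{4 - 26} = \frac{1}{-22} = - \frac{1}{22}$)
$\left(-21546 + f{\left(h{\left(7 \right)},-8 \right)}\right) + W{\left(-167,39 \right)} = \left(-21546 - 12\right) - \frac{1}{22} = -21558 - \frac{1}{22} = - \frac{474277}{22}$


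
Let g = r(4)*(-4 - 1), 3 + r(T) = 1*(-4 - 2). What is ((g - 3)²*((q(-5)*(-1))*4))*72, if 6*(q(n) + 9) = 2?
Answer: 4402944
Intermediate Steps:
r(T) = -9 (r(T) = -3 + 1*(-4 - 2) = -3 + 1*(-6) = -3 - 6 = -9)
q(n) = -26/3 (q(n) = -9 + (⅙)*2 = -9 + ⅓ = -26/3)
g = 45 (g = -9*(-4 - 1) = -9*(-5) = 45)
((g - 3)²*((q(-5)*(-1))*4))*72 = ((45 - 3)²*(-26/3*(-1)*4))*72 = (42²*((26/3)*4))*72 = (1764*(104/3))*72 = 61152*72 = 4402944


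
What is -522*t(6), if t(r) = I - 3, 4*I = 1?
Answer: 2871/2 ≈ 1435.5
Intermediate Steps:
I = 1/4 (I = (1/4)*1 = 1/4 ≈ 0.25000)
t(r) = -11/4 (t(r) = 1/4 - 3 = -11/4)
-522*t(6) = -522*(-11/4) = 2871/2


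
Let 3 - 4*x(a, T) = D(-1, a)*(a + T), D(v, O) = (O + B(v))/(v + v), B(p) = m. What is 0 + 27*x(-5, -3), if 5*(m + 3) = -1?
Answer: 4833/20 ≈ 241.65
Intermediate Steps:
m = -16/5 (m = -3 + (⅕)*(-1) = -3 - ⅕ = -16/5 ≈ -3.2000)
B(p) = -16/5
D(v, O) = (-16/5 + O)/(2*v) (D(v, O) = (O - 16/5)/(v + v) = (-16/5 + O)/((2*v)) = (-16/5 + O)*(1/(2*v)) = (-16/5 + O)/(2*v))
x(a, T) = ¾ - (8/5 - a/2)*(T + a)/4 (x(a, T) = ¾ - (⅒)*(-16 + 5*a)/(-1)*(a + T)/4 = ¾ - (⅒)*(-1)*(-16 + 5*a)*(T + a)/4 = ¾ - (8/5 - a/2)*(T + a)/4)
0 + 27*x(-5, -3) = 0 + 27*(¾ + (1/40)*(-3)*(-16 + 5*(-5)) + (1/40)*(-5)*(-16 + 5*(-5))) = 0 + 27*(¾ + (1/40)*(-3)*(-16 - 25) + (1/40)*(-5)*(-16 - 25)) = 0 + 27*(¾ + (1/40)*(-3)*(-41) + (1/40)*(-5)*(-41)) = 0 + 27*(¾ + 123/40 + 41/8) = 0 + 27*(179/20) = 0 + 4833/20 = 4833/20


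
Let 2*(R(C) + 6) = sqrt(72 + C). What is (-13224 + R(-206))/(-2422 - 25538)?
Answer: 441/932 - I*sqrt(134)/55920 ≈ 0.47318 - 0.00020701*I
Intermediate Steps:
R(C) = -6 + sqrt(72 + C)/2
(-13224 + R(-206))/(-2422 - 25538) = (-13224 + (-6 + sqrt(72 - 206)/2))/(-2422 - 25538) = (-13224 + (-6 + sqrt(-134)/2))/(-27960) = (-13224 + (-6 + (I*sqrt(134))/2))*(-1/27960) = (-13224 + (-6 + I*sqrt(134)/2))*(-1/27960) = (-13230 + I*sqrt(134)/2)*(-1/27960) = 441/932 - I*sqrt(134)/55920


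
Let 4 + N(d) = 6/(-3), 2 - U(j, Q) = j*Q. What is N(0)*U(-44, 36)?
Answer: -9516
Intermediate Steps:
U(j, Q) = 2 - Q*j (U(j, Q) = 2 - j*Q = 2 - Q*j)
N(d) = -6 (N(d) = -4 + 6/(-3) = -4 + 6*(-⅓) = -4 - 2 = -6)
N(0)*U(-44, 36) = -6*(2 - 1*36*(-44)) = -6*(2 + 1584) = -6*1586 = -9516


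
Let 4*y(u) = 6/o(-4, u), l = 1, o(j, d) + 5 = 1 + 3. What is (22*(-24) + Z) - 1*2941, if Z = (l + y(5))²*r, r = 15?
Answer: -13861/4 ≈ -3465.3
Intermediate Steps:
o(j, d) = -1 (o(j, d) = -5 + (1 + 3) = -5 + 4 = -1)
y(u) = -3/2 (y(u) = (6/(-1))/4 = (6*(-1))/4 = (¼)*(-6) = -3/2)
Z = 15/4 (Z = (1 - 3/2)²*15 = (-½)²*15 = (¼)*15 = 15/4 ≈ 3.7500)
(22*(-24) + Z) - 1*2941 = (22*(-24) + 15/4) - 1*2941 = (-528 + 15/4) - 2941 = -2097/4 - 2941 = -13861/4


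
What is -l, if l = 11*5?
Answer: -55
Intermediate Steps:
l = 55
-l = -1*55 = -55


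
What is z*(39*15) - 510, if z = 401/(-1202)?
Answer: -847605/1202 ≈ -705.16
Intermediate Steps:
z = -401/1202 (z = 401*(-1/1202) = -401/1202 ≈ -0.33361)
z*(39*15) - 510 = -15639*15/1202 - 510 = -401/1202*585 - 510 = -234585/1202 - 510 = -847605/1202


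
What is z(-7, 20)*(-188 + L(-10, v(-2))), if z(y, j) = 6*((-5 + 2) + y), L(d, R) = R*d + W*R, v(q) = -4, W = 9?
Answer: 11040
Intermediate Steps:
L(d, R) = 9*R + R*d (L(d, R) = R*d + 9*R = 9*R + R*d)
z(y, j) = -18 + 6*y (z(y, j) = 6*(-3 + y) = -18 + 6*y)
z(-7, 20)*(-188 + L(-10, v(-2))) = (-18 + 6*(-7))*(-188 - 4*(9 - 10)) = (-18 - 42)*(-188 - 4*(-1)) = -60*(-188 + 4) = -60*(-184) = 11040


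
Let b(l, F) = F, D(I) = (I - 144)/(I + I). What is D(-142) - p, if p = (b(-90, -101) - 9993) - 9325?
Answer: 2757641/142 ≈ 19420.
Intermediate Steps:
D(I) = (-144 + I)/(2*I) (D(I) = (-144 + I)/((2*I)) = (-144 + I)*(1/(2*I)) = (-144 + I)/(2*I))
p = -19419 (p = (-101 - 9993) - 9325 = -10094 - 9325 = -19419)
D(-142) - p = (½)*(-144 - 142)/(-142) - 1*(-19419) = (½)*(-1/142)*(-286) + 19419 = 143/142 + 19419 = 2757641/142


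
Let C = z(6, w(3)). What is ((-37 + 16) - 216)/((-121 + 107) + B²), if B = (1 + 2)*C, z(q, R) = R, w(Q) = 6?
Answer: -237/310 ≈ -0.76452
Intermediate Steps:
C = 6
B = 18 (B = (1 + 2)*6 = 3*6 = 18)
((-37 + 16) - 216)/((-121 + 107) + B²) = ((-37 + 16) - 216)/((-121 + 107) + 18²) = (-21 - 216)/(-14 + 324) = -237/310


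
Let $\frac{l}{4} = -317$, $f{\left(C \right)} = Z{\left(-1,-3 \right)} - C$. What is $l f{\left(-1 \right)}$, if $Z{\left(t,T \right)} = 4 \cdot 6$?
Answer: $-31700$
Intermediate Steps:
$Z{\left(t,T \right)} = 24$
$f{\left(C \right)} = 24 - C$
$l = -1268$ ($l = 4 \left(-317\right) = -1268$)
$l f{\left(-1 \right)} = - 1268 \left(24 - -1\right) = - 1268 \left(24 + 1\right) = \left(-1268\right) 25 = -31700$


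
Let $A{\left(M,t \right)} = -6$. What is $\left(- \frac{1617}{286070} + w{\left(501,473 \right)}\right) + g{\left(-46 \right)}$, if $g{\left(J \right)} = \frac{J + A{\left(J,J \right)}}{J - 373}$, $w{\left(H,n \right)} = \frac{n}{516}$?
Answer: $\frac{744437017}{719179980} \approx 1.0351$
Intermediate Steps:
$w{\left(H,n \right)} = \frac{n}{516}$ ($w{\left(H,n \right)} = n \frac{1}{516} = \frac{n}{516}$)
$g{\left(J \right)} = \frac{-6 + J}{-373 + J}$ ($g{\left(J \right)} = \frac{J - 6}{J - 373} = \frac{-6 + J}{-373 + J}$)
$\left(- \frac{1617}{286070} + w{\left(501,473 \right)}\right) + g{\left(-46 \right)} = \left(- \frac{1617}{286070} + \frac{1}{516} \cdot 473\right) + \frac{-6 - 46}{-373 - 46} = \left(\left(-1617\right) \frac{1}{286070} + \frac{11}{12}\right) + \frac{1}{-419} \left(-52\right) = \left(- \frac{1617}{286070} + \frac{11}{12}\right) - - \frac{52}{419} = \frac{1563683}{1716420} + \frac{52}{419} = \frac{744437017}{719179980}$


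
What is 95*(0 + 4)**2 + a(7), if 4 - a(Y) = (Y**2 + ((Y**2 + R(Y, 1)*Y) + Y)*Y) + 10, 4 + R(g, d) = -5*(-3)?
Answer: 534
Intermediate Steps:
R(g, d) = 11 (R(g, d) = -4 - 5*(-3) = -4 + 15 = 11)
a(Y) = -6 - Y**2 - Y*(Y**2 + 12*Y) (a(Y) = 4 - ((Y**2 + ((Y**2 + 11*Y) + Y)*Y) + 10) = 4 - ((Y**2 + (Y**2 + 12*Y)*Y) + 10) = 4 - ((Y**2 + Y*(Y**2 + 12*Y)) + 10) = 4 - (10 + Y**2 + Y*(Y**2 + 12*Y)) = 4 + (-10 - Y**2 - Y*(Y**2 + 12*Y)) = -6 - Y**2 - Y*(Y**2 + 12*Y))
95*(0 + 4)**2 + a(7) = 95*(0 + 4)**2 + (-6 - 1*7**3 - 13*7**2) = 95*4**2 + (-6 - 1*343 - 13*49) = 95*16 + (-6 - 343 - 637) = 1520 - 986 = 534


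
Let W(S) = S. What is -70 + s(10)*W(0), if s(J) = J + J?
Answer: -70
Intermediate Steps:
s(J) = 2*J
-70 + s(10)*W(0) = -70 + (2*10)*0 = -70 + 20*0 = -70 + 0 = -70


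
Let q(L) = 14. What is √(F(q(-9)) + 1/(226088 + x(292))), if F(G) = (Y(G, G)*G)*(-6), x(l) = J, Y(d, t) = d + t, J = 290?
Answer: I*√120532941148790/226378 ≈ 48.497*I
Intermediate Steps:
x(l) = 290
F(G) = -12*G² (F(G) = ((G + G)*G)*(-6) = ((2*G)*G)*(-6) = (2*G²)*(-6) = -12*G²)
√(F(q(-9)) + 1/(226088 + x(292))) = √(-12*14² + 1/(226088 + 290)) = √(-12*196 + 1/226378) = √(-2352 + 1/226378) = √(-532441055/226378) = I*√120532941148790/226378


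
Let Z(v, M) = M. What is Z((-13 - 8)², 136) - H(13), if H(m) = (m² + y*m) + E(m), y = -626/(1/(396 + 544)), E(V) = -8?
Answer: 7649695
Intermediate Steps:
y = -588440 (y = -626/(1/940) = -626/1/940 = -626*940 = -588440)
H(m) = -8 + m² - 588440*m (H(m) = (m² - 588440*m) - 8 = -8 + m² - 588440*m)
Z((-13 - 8)², 136) - H(13) = 136 - (-8 + 13² - 588440*13) = 136 - (-8 + 169 - 7649720) = 136 - 1*(-7649559) = 136 + 7649559 = 7649695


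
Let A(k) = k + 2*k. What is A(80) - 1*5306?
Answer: -5066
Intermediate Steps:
A(k) = 3*k
A(80) - 1*5306 = 3*80 - 1*5306 = 240 - 5306 = -5066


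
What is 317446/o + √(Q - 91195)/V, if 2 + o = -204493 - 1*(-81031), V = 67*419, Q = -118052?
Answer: -6901/2684 + I*√209247/28073 ≈ -2.5712 + 0.016294*I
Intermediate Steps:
V = 28073
o = -123464 (o = -2 + (-204493 - 1*(-81031)) = -2 + (-204493 + 81031) = -2 - 123462 = -123464)
317446/o + √(Q - 91195)/V = 317446/(-123464) + √(-118052 - 91195)/28073 = 317446*(-1/123464) + √(-209247)*(1/28073) = -6901/2684 + (I*√209247)*(1/28073) = -6901/2684 + I*√209247/28073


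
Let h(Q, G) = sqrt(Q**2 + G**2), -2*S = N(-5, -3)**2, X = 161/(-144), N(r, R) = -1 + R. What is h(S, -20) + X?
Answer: -161/144 + 4*sqrt(29) ≈ 20.423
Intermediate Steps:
X = -161/144 (X = 161*(-1/144) = -161/144 ≈ -1.1181)
S = -8 (S = -(-1 - 3)**2/2 = -1/2*(-4)**2 = -1/2*16 = -8)
h(Q, G) = sqrt(G**2 + Q**2)
h(S, -20) + X = sqrt((-20)**2 + (-8)**2) - 161/144 = sqrt(400 + 64) - 161/144 = sqrt(464) - 161/144 = 4*sqrt(29) - 161/144 = -161/144 + 4*sqrt(29)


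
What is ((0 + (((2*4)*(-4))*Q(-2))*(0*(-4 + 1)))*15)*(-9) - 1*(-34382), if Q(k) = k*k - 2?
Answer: 34382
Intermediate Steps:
Q(k) = -2 + k² (Q(k) = k² - 2 = -2 + k²)
((0 + (((2*4)*(-4))*Q(-2))*(0*(-4 + 1)))*15)*(-9) - 1*(-34382) = ((0 + (((2*4)*(-4))*(-2 + (-2)²))*(0*(-4 + 1)))*15)*(-9) - 1*(-34382) = ((0 + ((8*(-4))*(-2 + 4))*(0*(-3)))*15)*(-9) + 34382 = ((0 - 32*2*0)*15)*(-9) + 34382 = ((0 - 64*0)*15)*(-9) + 34382 = ((0 + 0)*15)*(-9) + 34382 = (0*15)*(-9) + 34382 = 0*(-9) + 34382 = 0 + 34382 = 34382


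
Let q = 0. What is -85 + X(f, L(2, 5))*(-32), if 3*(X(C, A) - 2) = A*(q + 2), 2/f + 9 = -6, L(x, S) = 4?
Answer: -703/3 ≈ -234.33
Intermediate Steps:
f = -2/15 (f = 2/(-9 - 6) = 2/(-15) = 2*(-1/15) = -2/15 ≈ -0.13333)
X(C, A) = 2 + 2*A/3 (X(C, A) = 2 + (A*(0 + 2))/3 = 2 + (A*2)/3 = 2 + (2*A)/3 = 2 + 2*A/3)
-85 + X(f, L(2, 5))*(-32) = -85 + (2 + (⅔)*4)*(-32) = -85 + (2 + 8/3)*(-32) = -85 + (14/3)*(-32) = -85 - 448/3 = -703/3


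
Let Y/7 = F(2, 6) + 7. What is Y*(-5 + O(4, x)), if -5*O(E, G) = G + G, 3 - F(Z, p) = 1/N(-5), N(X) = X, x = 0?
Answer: -357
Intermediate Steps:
F(Z, p) = 16/5 (F(Z, p) = 3 - 1/(-5) = 3 - 1*(-⅕) = 3 + ⅕ = 16/5)
Y = 357/5 (Y = 7*(16/5 + 7) = 7*(51/5) = 357/5 ≈ 71.400)
O(E, G) = -2*G/5 (O(E, G) = -(G + G)/5 = -2*G/5)
Y*(-5 + O(4, x)) = 357*(-5 - ⅖*0)/5 = 357*(-5 + 0)/5 = (357/5)*(-5) = -357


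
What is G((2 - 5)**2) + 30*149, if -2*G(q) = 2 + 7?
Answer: 8931/2 ≈ 4465.5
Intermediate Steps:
G(q) = -9/2 (G(q) = -(2 + 7)/2 = -1/2*9 = -9/2)
G((2 - 5)**2) + 30*149 = -9/2 + 30*149 = -9/2 + 4470 = 8931/2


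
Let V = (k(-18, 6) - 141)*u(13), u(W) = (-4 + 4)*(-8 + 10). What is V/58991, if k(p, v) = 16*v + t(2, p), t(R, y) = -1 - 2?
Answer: 0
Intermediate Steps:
t(R, y) = -3
k(p, v) = -3 + 16*v (k(p, v) = 16*v - 3 = -3 + 16*v)
u(W) = 0 (u(W) = 0*2 = 0)
V = 0 (V = ((-3 + 16*6) - 141)*0 = ((-3 + 96) - 141)*0 = (93 - 141)*0 = -48*0 = 0)
V/58991 = 0/58991 = 0*(1/58991) = 0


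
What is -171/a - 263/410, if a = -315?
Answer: -283/2870 ≈ -0.098606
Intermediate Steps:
-171/a - 263/410 = -171/(-315) - 263/410 = -171*(-1/315) - 263*1/410 = 19/35 - 263/410 = -283/2870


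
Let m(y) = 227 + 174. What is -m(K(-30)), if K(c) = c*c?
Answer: -401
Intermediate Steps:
K(c) = c²
m(y) = 401
-m(K(-30)) = -1*401 = -401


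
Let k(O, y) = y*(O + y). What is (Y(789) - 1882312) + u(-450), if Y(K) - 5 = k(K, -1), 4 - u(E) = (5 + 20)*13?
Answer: -1883416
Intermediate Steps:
u(E) = -321 (u(E) = 4 - (5 + 20)*13 = 4 - 25*13 = 4 - 1*325 = 4 - 325 = -321)
Y(K) = 6 - K (Y(K) = 5 - (K - 1) = 5 - (-1 + K) = 5 + (1 - K) = 6 - K)
(Y(789) - 1882312) + u(-450) = ((6 - 1*789) - 1882312) - 321 = ((6 - 789) - 1882312) - 321 = (-783 - 1882312) - 321 = -1883095 - 321 = -1883416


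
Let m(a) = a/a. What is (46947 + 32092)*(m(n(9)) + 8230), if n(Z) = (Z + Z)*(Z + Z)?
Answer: 650570009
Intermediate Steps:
n(Z) = 4*Z² (n(Z) = (2*Z)*(2*Z) = 4*Z²)
m(a) = 1
(46947 + 32092)*(m(n(9)) + 8230) = (46947 + 32092)*(1 + 8230) = 79039*8231 = 650570009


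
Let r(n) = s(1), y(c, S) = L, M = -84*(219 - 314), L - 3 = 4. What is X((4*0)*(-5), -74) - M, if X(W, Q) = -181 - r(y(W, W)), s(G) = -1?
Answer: -8160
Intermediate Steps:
L = 7 (L = 3 + 4 = 7)
M = 7980 (M = -84*(-95) = 7980)
y(c, S) = 7
r(n) = -1
X(W, Q) = -180 (X(W, Q) = -181 - 1*(-1) = -181 + 1 = -180)
X((4*0)*(-5), -74) - M = -180 - 1*7980 = -180 - 7980 = -8160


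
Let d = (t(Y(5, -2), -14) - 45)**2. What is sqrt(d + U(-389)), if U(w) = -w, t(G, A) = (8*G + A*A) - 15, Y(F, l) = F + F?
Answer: 97*sqrt(5) ≈ 216.90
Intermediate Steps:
Y(F, l) = 2*F
t(G, A) = -15 + A**2 + 8*G (t(G, A) = (8*G + A**2) - 15 = (A**2 + 8*G) - 15 = -15 + A**2 + 8*G)
d = 46656 (d = ((-15 + (-14)**2 + 8*(2*5)) - 45)**2 = ((-15 + 196 + 8*10) - 45)**2 = ((-15 + 196 + 80) - 45)**2 = (261 - 45)**2 = 216**2 = 46656)
sqrt(d + U(-389)) = sqrt(46656 - 1*(-389)) = sqrt(46656 + 389) = sqrt(47045) = 97*sqrt(5)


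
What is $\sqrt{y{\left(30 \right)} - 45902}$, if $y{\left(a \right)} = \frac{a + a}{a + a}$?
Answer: $i \sqrt{45901} \approx 214.25 i$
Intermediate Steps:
$y{\left(a \right)} = 1$ ($y{\left(a \right)} = \frac{2 a}{2 a} = 2 a \frac{1}{2 a} = 1$)
$\sqrt{y{\left(30 \right)} - 45902} = \sqrt{1 - 45902} = \sqrt{-45901} = i \sqrt{45901}$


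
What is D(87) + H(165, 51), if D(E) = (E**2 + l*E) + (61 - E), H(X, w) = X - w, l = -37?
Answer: 4438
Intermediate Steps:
D(E) = 61 + E**2 - 38*E (D(E) = (E**2 - 37*E) + (61 - E) = 61 + E**2 - 38*E)
D(87) + H(165, 51) = (61 + 87**2 - 38*87) + (165 - 1*51) = (61 + 7569 - 3306) + (165 - 51) = 4324 + 114 = 4438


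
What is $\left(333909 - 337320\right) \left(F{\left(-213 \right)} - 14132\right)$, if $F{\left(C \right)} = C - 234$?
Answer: $49728969$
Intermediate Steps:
$F{\left(C \right)} = -234 + C$ ($F{\left(C \right)} = C - 234 = -234 + C$)
$\left(333909 - 337320\right) \left(F{\left(-213 \right)} - 14132\right) = \left(333909 - 337320\right) \left(\left(-234 - 213\right) - 14132\right) = - 3411 \left(-447 - 14132\right) = \left(-3411\right) \left(-14579\right) = 49728969$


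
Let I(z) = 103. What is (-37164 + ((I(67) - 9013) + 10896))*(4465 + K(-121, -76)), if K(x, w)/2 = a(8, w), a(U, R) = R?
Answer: -151722714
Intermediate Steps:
K(x, w) = 2*w
(-37164 + ((I(67) - 9013) + 10896))*(4465 + K(-121, -76)) = (-37164 + ((103 - 9013) + 10896))*(4465 + 2*(-76)) = (-37164 + (-8910 + 10896))*(4465 - 152) = (-37164 + 1986)*4313 = -35178*4313 = -151722714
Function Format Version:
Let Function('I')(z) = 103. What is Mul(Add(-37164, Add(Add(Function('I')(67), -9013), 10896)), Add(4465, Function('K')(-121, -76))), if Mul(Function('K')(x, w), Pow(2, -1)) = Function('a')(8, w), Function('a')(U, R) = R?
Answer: -151722714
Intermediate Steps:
Function('K')(x, w) = Mul(2, w)
Mul(Add(-37164, Add(Add(Function('I')(67), -9013), 10896)), Add(4465, Function('K')(-121, -76))) = Mul(Add(-37164, Add(Add(103, -9013), 10896)), Add(4465, Mul(2, -76))) = Mul(Add(-37164, Add(-8910, 10896)), Add(4465, -152)) = Mul(Add(-37164, 1986), 4313) = Mul(-35178, 4313) = -151722714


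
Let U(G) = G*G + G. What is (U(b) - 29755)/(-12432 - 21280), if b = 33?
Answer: 28633/33712 ≈ 0.84934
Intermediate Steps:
U(G) = G + G² (U(G) = G² + G = G + G²)
(U(b) - 29755)/(-12432 - 21280) = (33*(1 + 33) - 29755)/(-12432 - 21280) = (33*34 - 29755)/(-33712) = (1122 - 29755)*(-1/33712) = -28633*(-1/33712) = 28633/33712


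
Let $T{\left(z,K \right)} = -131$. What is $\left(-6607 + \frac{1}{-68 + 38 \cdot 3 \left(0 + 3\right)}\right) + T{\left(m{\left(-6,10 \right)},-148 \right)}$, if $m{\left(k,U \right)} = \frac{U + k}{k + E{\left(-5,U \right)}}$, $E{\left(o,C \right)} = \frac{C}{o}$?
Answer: $- \frac{1846211}{274} \approx -6738.0$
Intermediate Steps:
$m{\left(k,U \right)} = \frac{U + k}{k - \frac{U}{5}}$ ($m{\left(k,U \right)} = \frac{U + k}{k + \frac{U}{-5}} = \frac{U + k}{k + U \left(- \frac{1}{5}\right)} = \frac{U + k}{k - \frac{U}{5}}$)
$\left(-6607 + \frac{1}{-68 + 38 \cdot 3 \left(0 + 3\right)}\right) + T{\left(m{\left(-6,10 \right)},-148 \right)} = \left(-6607 + \frac{1}{-68 + 38 \cdot 3 \left(0 + 3\right)}\right) - 131 = \left(-6607 + \frac{1}{-68 + 38 \cdot 3 \cdot 3}\right) - 131 = \left(-6607 + \frac{1}{-68 + 38 \cdot 9}\right) - 131 = \left(-6607 + \frac{1}{-68 + 342}\right) - 131 = \left(-6607 + \frac{1}{274}\right) - 131 = - \frac{1810317}{274} - 131 = - \frac{1846211}{274}$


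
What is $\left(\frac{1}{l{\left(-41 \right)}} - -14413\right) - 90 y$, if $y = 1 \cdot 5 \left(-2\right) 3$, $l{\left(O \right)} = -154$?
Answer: $\frac{2635401}{154} \approx 17113.0$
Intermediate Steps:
$y = -30$ ($y = 5 \left(-2\right) 3 = \left(-10\right) 3 = -30$)
$\left(\frac{1}{l{\left(-41 \right)}} - -14413\right) - 90 y = \left(\frac{1}{-154} - -14413\right) - 90 \left(-30\right) = \left(- \frac{1}{154} + 14413\right) - -2700 = \frac{2219601}{154} + 2700 = \frac{2635401}{154}$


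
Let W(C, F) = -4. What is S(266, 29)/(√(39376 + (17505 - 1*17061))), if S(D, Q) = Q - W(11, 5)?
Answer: 3*√9955/1810 ≈ 0.16537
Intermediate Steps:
S(D, Q) = 4 + Q (S(D, Q) = Q - 1*(-4) = Q + 4 = 4 + Q)
S(266, 29)/(√(39376 + (17505 - 1*17061))) = (4 + 29)/(√(39376 + (17505 - 1*17061))) = 33/(√(39376 + (17505 - 17061))) = 33/(√(39376 + 444)) = 33/(√39820) = 33/((2*√9955)) = 33*(√9955/19910) = 3*√9955/1810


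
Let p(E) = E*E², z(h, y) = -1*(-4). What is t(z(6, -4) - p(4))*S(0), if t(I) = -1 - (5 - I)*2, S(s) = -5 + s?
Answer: 655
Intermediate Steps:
z(h, y) = 4
p(E) = E³
t(I) = -11 + 2*I (t(I) = -1 - (10 - 2*I) = -1 + (-10 + 2*I) = -11 + 2*I)
t(z(6, -4) - p(4))*S(0) = (-11 + 2*(4 - 1*4³))*(-5 + 0) = (-11 + 2*(4 - 1*64))*(-5) = (-11 + 2*(4 - 64))*(-5) = (-11 + 2*(-60))*(-5) = (-11 - 120)*(-5) = -131*(-5) = 655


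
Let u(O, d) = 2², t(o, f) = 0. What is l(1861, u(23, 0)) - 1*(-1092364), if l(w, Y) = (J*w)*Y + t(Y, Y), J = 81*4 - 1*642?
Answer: -1274828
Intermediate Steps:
u(O, d) = 4
J = -318 (J = 324 - 642 = -318)
l(w, Y) = -318*Y*w (l(w, Y) = (-318*w)*Y + 0 = -318*Y*w + 0 = -318*Y*w)
l(1861, u(23, 0)) - 1*(-1092364) = -318*4*1861 - 1*(-1092364) = -2367192 + 1092364 = -1274828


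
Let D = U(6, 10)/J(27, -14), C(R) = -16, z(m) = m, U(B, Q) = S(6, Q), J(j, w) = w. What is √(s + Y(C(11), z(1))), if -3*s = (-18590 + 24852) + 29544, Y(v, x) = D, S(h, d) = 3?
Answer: I*√21054306/42 ≈ 109.25*I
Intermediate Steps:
U(B, Q) = 3
D = -3/14 (D = 3/(-14) = 3*(-1/14) = -3/14 ≈ -0.21429)
Y(v, x) = -3/14
s = -35806/3 (s = -((-18590 + 24852) + 29544)/3 = -(6262 + 29544)/3 = -⅓*35806 = -35806/3 ≈ -11935.)
√(s + Y(C(11), z(1))) = √(-35806/3 - 3/14) = √(-501293/42) = I*√21054306/42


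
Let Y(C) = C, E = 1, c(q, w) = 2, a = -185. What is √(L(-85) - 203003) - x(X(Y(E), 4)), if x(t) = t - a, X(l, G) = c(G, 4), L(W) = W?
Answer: -187 + 4*I*√12693 ≈ -187.0 + 450.65*I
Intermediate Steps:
X(l, G) = 2
x(t) = 185 + t (x(t) = t - 1*(-185) = t + 185 = 185 + t)
√(L(-85) - 203003) - x(X(Y(E), 4)) = √(-85 - 203003) - (185 + 2) = √(-203088) - 1*187 = 4*I*√12693 - 187 = -187 + 4*I*√12693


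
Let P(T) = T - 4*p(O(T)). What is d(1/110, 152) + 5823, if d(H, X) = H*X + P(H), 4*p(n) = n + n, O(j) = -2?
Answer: 641123/110 ≈ 5828.4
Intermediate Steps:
p(n) = n/2 (p(n) = (n + n)/4 = (2*n)/4 = n/2)
P(T) = 4 + T (P(T) = T - 2*(-2) = T - 4*(-1) = T + 4 = 4 + T)
d(H, X) = 4 + H + H*X (d(H, X) = H*X + (4 + H) = 4 + H + H*X)
d(1/110, 152) + 5823 = (4 + 1/110 + 152/110) + 5823 = (4 + 1/110 + (1/110)*152) + 5823 = (4 + 1/110 + 76/55) + 5823 = 593/110 + 5823 = 641123/110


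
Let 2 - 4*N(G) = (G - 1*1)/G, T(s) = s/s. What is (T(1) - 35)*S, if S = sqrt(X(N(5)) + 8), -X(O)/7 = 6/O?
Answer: -68*I*sqrt(33) ≈ -390.63*I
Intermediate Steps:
T(s) = 1
N(G) = 1/2 - (-1 + G)/(4*G) (N(G) = 1/2 - (G - 1*1)/(4*G) = 1/2 - (G - 1)/(4*G) = 1/2 - (-1 + G)/(4*G))
X(O) = -42/O
S = 2*I*sqrt(33) (S = sqrt(-42*20/(1 + 5) + 8) = sqrt(-42/((1/4)*(1/5)*6) + 8) = sqrt(-42/3/10 + 8) = sqrt(-42*10/3 + 8) = sqrt(-140 + 8) = sqrt(-132) = 2*I*sqrt(33) ≈ 11.489*I)
(T(1) - 35)*S = (1 - 35)*(2*I*sqrt(33)) = -68*I*sqrt(33)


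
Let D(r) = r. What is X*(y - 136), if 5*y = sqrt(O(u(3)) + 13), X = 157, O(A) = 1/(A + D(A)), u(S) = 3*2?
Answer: -21352 + 157*sqrt(471)/30 ≈ -21238.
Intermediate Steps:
u(S) = 6
O(A) = 1/(2*A) (O(A) = 1/(A + A) = 1/(2*A))
y = sqrt(471)/30 (y = sqrt((1/2)/6 + 13)/5 = sqrt((1/2)*(1/6) + 13)/5 = sqrt(1/12 + 13)/5 = sqrt(157/12)/5 = (sqrt(471)/6)/5 = sqrt(471)/30 ≈ 0.72342)
X*(y - 136) = 157*(sqrt(471)/30 - 136) = 157*(-136 + sqrt(471)/30) = -21352 + 157*sqrt(471)/30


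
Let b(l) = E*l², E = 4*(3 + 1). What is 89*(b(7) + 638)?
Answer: 126558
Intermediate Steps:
E = 16 (E = 4*4 = 16)
b(l) = 16*l²
89*(b(7) + 638) = 89*(16*7² + 638) = 89*(16*49 + 638) = 89*(784 + 638) = 89*1422 = 126558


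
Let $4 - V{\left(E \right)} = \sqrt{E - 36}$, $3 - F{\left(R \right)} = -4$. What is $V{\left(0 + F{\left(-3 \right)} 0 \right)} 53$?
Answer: $212 - 318 i \approx 212.0 - 318.0 i$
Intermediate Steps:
$F{\left(R \right)} = 7$ ($F{\left(R \right)} = 3 - -4 = 3 + 4 = 7$)
$V{\left(E \right)} = 4 - \sqrt{-36 + E}$ ($V{\left(E \right)} = 4 - \sqrt{E - 36} = 4 - \sqrt{-36 + E}$)
$V{\left(0 + F{\left(-3 \right)} 0 \right)} 53 = \left(4 - \sqrt{-36 + \left(0 + 7 \cdot 0\right)}\right) 53 = \left(4 - \sqrt{-36 + \left(0 + 0\right)}\right) 53 = \left(4 - \sqrt{-36 + 0}\right) 53 = \left(4 - \sqrt{-36}\right) 53 = \left(4 - 6 i\right) 53 = 212 - 318 i$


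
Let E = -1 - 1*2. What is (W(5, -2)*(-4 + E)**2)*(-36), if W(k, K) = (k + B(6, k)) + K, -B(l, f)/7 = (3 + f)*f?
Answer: 488628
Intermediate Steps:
B(l, f) = -7*f*(3 + f) (B(l, f) = -7*(3 + f)*f = -7*f*(3 + f))
E = -3 (E = -1 - 2 = -3)
W(k, K) = K + k - 7*k*(3 + k) (W(k, K) = (k - 7*k*(3 + k)) + K = K + k - 7*k*(3 + k))
(W(5, -2)*(-4 + E)**2)*(-36) = ((-2 + 5 - 7*5*(3 + 5))*(-4 - 3)**2)*(-36) = ((-2 + 5 - 7*5*8)*(-7)**2)*(-36) = ((-2 + 5 - 280)*49)*(-36) = -277*49*(-36) = -13573*(-36) = 488628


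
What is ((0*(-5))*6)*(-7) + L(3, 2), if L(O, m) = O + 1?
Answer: 4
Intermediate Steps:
L(O, m) = 1 + O
((0*(-5))*6)*(-7) + L(3, 2) = ((0*(-5))*6)*(-7) + (1 + 3) = (0*6)*(-7) + 4 = 0*(-7) + 4 = 0 + 4 = 4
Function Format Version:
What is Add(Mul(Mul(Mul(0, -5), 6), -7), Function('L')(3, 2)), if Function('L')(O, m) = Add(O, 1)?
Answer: 4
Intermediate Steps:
Function('L')(O, m) = Add(1, O)
Add(Mul(Mul(Mul(0, -5), 6), -7), Function('L')(3, 2)) = Add(Mul(Mul(Mul(0, -5), 6), -7), Add(1, 3)) = Add(Mul(Mul(0, 6), -7), 4) = Add(Mul(0, -7), 4) = Add(0, 4) = 4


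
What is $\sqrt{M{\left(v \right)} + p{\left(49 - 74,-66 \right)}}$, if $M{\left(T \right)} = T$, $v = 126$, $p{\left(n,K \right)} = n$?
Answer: $\sqrt{101} \approx 10.05$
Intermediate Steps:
$\sqrt{M{\left(v \right)} + p{\left(49 - 74,-66 \right)}} = \sqrt{126 + \left(49 - 74\right)} = \sqrt{126 - 25} = \sqrt{101}$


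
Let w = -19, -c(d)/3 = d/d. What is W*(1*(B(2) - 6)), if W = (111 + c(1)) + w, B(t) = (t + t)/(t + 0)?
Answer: -356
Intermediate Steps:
c(d) = -3 (c(d) = -3*d/d = -3*1 = -3)
B(t) = 2 (B(t) = (2*t)/t = 2)
W = 89 (W = (111 - 3) - 19 = 108 - 19 = 89)
W*(1*(B(2) - 6)) = 89*(1*(2 - 6)) = 89*(1*(-4)) = 89*(-4) = -356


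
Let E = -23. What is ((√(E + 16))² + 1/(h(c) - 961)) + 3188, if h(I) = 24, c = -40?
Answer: 2980596/937 ≈ 3181.0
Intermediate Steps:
((√(E + 16))² + 1/(h(c) - 961)) + 3188 = ((√(-23 + 16))² + 1/(24 - 961)) + 3188 = ((√(-7))² + 1/(-937)) + 3188 = ((I*√7)² - 1/937) + 3188 = (-7 - 1/937) + 3188 = -6560/937 + 3188 = 2980596/937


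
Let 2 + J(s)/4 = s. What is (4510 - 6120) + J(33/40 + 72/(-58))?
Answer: -469703/290 ≈ -1619.7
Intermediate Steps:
J(s) = -8 + 4*s
(4510 - 6120) + J(33/40 + 72/(-58)) = (4510 - 6120) + (-8 + 4*(33/40 + 72/(-58))) = -1610 + (-8 + 4*(33*(1/40) + 72*(-1/58))) = -1610 + (-8 + 4*(33/40 - 36/29)) = -1610 + (-8 + 4*(-483/1160)) = -1610 + (-8 - 483/290) = -1610 - 2803/290 = -469703/290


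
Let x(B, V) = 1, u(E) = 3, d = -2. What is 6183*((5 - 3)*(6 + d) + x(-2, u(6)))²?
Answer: 500823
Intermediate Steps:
6183*((5 - 3)*(6 + d) + x(-2, u(6)))² = 6183*((5 - 3)*(6 - 2) + 1)² = 6183*(2*4 + 1)² = 6183*(8 + 1)² = 6183*9² = 6183*81 = 500823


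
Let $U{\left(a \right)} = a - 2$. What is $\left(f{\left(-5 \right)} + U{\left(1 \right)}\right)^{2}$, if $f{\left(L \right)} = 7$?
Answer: $36$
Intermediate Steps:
$U{\left(a \right)} = -2 + a$
$\left(f{\left(-5 \right)} + U{\left(1 \right)}\right)^{2} = \left(7 + \left(-2 + 1\right)\right)^{2} = \left(7 - 1\right)^{2} = 6^{2} = 36$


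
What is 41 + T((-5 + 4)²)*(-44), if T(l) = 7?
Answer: -267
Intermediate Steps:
41 + T((-5 + 4)²)*(-44) = 41 + 7*(-44) = 41 - 308 = -267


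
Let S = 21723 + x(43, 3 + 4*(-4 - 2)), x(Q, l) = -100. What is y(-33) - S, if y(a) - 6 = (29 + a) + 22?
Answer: -21599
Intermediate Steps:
S = 21623 (S = 21723 - 100 = 21623)
y(a) = 57 + a (y(a) = 6 + ((29 + a) + 22) = 6 + (51 + a) = 57 + a)
y(-33) - S = (57 - 33) - 1*21623 = 24 - 21623 = -21599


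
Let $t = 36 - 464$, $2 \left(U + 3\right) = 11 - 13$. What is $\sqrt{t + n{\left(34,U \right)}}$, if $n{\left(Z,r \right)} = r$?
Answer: $12 i \sqrt{3} \approx 20.785 i$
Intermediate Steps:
$U = -4$ ($U = -3 + \frac{11 - 13}{2} = -3 + \frac{1}{2} \left(-2\right) = -3 - 1 = -4$)
$t = -428$ ($t = 36 - 464 = -428$)
$\sqrt{t + n{\left(34,U \right)}} = \sqrt{-428 - 4} = \sqrt{-432} = 12 i \sqrt{3}$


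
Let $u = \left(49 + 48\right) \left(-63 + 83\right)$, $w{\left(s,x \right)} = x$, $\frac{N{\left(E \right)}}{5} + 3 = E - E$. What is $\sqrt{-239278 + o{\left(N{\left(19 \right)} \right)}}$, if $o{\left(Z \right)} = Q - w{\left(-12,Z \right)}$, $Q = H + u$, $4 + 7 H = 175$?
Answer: $\frac{i \sqrt{11627630}}{7} \approx 487.13 i$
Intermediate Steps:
$N{\left(E \right)} = -15$ ($N{\left(E \right)} = -15 + 5 \left(E - E\right) = -15 + 5 \cdot 0 = -15 + 0 = -15$)
$u = 1940$ ($u = 97 \cdot 20 = 1940$)
$H = \frac{171}{7}$ ($H = - \frac{4}{7} + \frac{1}{7} \cdot 175 = - \frac{4}{7} + 25 = \frac{171}{7} \approx 24.429$)
$Q = \frac{13751}{7}$ ($Q = \frac{171}{7} + 1940 = \frac{13751}{7} \approx 1964.4$)
$o{\left(Z \right)} = \frac{13751}{7} - Z$
$\sqrt{-239278 + o{\left(N{\left(19 \right)} \right)}} = \sqrt{-239278 + \left(\frac{13751}{7} - -15\right)} = \sqrt{-239278 + \left(\frac{13751}{7} + 15\right)} = \sqrt{-239278 + \frac{13856}{7}} = \sqrt{- \frac{1661090}{7}} = \frac{i \sqrt{11627630}}{7}$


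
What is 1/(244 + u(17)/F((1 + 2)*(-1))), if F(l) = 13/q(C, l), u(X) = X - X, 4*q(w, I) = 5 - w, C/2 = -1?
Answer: 1/244 ≈ 0.0040984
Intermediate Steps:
C = -2 (C = 2*(-1) = -2)
q(w, I) = 5/4 - w/4 (q(w, I) = (5 - w)/4 = 5/4 - w/4)
u(X) = 0
F(l) = 52/7 (F(l) = 13/(5/4 - ¼*(-2)) = 13/(5/4 + ½) = 13/(7/4) = 13*(4/7) = 52/7)
1/(244 + u(17)/F((1 + 2)*(-1))) = 1/(244 + 0/(52/7)) = 1/(244 + 0*(7/52)) = 1/(244 + 0) = 1/244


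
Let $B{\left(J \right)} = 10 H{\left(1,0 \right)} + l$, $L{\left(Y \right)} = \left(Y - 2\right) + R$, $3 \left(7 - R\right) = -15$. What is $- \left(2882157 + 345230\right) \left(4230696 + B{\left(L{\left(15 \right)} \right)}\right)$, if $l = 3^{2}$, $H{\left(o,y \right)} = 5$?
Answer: $-13654283687185$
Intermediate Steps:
$R = 12$ ($R = 7 - -5 = 7 + 5 = 12$)
$L{\left(Y \right)} = 10 + Y$ ($L{\left(Y \right)} = \left(Y - 2\right) + 12 = \left(-2 + Y\right) + 12 = 10 + Y$)
$l = 9$
$B{\left(J \right)} = 59$ ($B{\left(J \right)} = 10 \cdot 5 + 9 = 50 + 9 = 59$)
$- \left(2882157 + 345230\right) \left(4230696 + B{\left(L{\left(15 \right)} \right)}\right) = - \left(2882157 + 345230\right) \left(4230696 + 59\right) = - 3227387 \cdot 4230755 = \left(-1\right) 13654283687185 = -13654283687185$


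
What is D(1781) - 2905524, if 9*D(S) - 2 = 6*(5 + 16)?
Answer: -26149588/9 ≈ -2.9055e+6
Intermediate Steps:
D(S) = 128/9 (D(S) = 2/9 + (6*(5 + 16))/9 = 2/9 + (6*21)/9 = 2/9 + (⅑)*126 = 2/9 + 14 = 128/9)
D(1781) - 2905524 = 128/9 - 2905524 = -26149588/9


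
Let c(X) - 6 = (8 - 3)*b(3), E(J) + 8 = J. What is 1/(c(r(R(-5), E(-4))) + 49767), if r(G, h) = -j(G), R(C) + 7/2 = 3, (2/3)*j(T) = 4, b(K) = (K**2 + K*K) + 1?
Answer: 1/49868 ≈ 2.0053e-5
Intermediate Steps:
b(K) = 1 + 2*K**2 (b(K) = (K**2 + K**2) + 1 = 2*K**2 + 1 = 1 + 2*K**2)
j(T) = 6 (j(T) = (3/2)*4 = 6)
E(J) = -8 + J
R(C) = -1/2 (R(C) = -7/2 + 3 = -1/2)
r(G, h) = -6 (r(G, h) = -1*6 = -6)
c(X) = 101 (c(X) = 6 + (8 - 3)*(1 + 2*3**2) = 6 + 5*(1 + 2*9) = 6 + 5*(1 + 18) = 6 + 5*19 = 6 + 95 = 101)
1/(c(r(R(-5), E(-4))) + 49767) = 1/(101 + 49767) = 1/49868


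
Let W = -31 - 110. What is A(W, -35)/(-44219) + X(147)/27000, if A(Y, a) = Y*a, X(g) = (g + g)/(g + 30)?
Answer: -561222967/5031490500 ≈ -0.11154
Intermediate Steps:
W = -141
X(g) = 2*g/(30 + g) (X(g) = (2*g)/(30 + g) = 2*g/(30 + g))
A(W, -35)/(-44219) + X(147)/27000 = -141*(-35)/(-44219) + (2*147/(30 + 147))/27000 = 4935*(-1/44219) + (2*147/177)*(1/27000) = -705/6317 + (2*147*(1/177))*(1/27000) = -705/6317 + (98/59)*(1/27000) = -705/6317 + 49/796500 = -561222967/5031490500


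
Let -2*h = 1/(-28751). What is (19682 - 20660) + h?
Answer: -56236955/57502 ≈ -978.00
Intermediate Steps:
h = 1/57502 (h = -½/(-28751) = -½*(-1/28751) = 1/57502 ≈ 1.7391e-5)
(19682 - 20660) + h = (19682 - 20660) + 1/57502 = -978 + 1/57502 = -56236955/57502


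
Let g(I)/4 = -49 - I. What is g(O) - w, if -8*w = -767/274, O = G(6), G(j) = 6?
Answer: -483007/2192 ≈ -220.35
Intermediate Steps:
O = 6
w = 767/2192 (w = -(-767)/(8*274) = -⅛*(-767/274) = 767/2192 ≈ 0.34991)
g(I) = -196 - 4*I (g(I) = 4*(-49 - I) = -196 - 4*I)
g(O) - w = (-196 - 4*6) - 1*767/2192 = (-196 - 24) - 767/2192 = -220 - 767/2192 = -483007/2192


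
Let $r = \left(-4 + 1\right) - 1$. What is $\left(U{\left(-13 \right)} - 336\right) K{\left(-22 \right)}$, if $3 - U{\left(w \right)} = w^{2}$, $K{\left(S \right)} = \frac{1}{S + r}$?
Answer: $\frac{251}{13} \approx 19.308$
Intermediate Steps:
$r = -4$ ($r = -3 - 1 = -4$)
$K{\left(S \right)} = \frac{1}{-4 + S}$ ($K{\left(S \right)} = \frac{1}{S - 4} = \frac{1}{-4 + S}$)
$U{\left(w \right)} = 3 - w^{2}$
$\left(U{\left(-13 \right)} - 336\right) K{\left(-22 \right)} = \frac{\left(3 - \left(-13\right)^{2}\right) - 336}{-4 - 22} = \frac{\left(3 - 169\right) - 336}{-26} = \left(\left(3 - 169\right) - 336\right) \left(- \frac{1}{26}\right) = \left(-166 - 336\right) \left(- \frac{1}{26}\right) = \left(-502\right) \left(- \frac{1}{26}\right) = \frac{251}{13}$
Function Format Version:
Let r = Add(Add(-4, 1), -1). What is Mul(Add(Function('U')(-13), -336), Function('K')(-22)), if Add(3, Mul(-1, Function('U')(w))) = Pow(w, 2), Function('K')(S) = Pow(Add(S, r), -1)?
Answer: Rational(251, 13) ≈ 19.308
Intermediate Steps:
r = -4 (r = Add(-3, -1) = -4)
Function('K')(S) = Pow(Add(-4, S), -1) (Function('K')(S) = Pow(Add(S, -4), -1) = Pow(Add(-4, S), -1))
Function('U')(w) = Add(3, Mul(-1, Pow(w, 2)))
Mul(Add(Function('U')(-13), -336), Function('K')(-22)) = Mul(Add(Add(3, Mul(-1, Pow(-13, 2))), -336), Pow(Add(-4, -22), -1)) = Mul(Add(Add(3, Mul(-1, 169)), -336), Pow(-26, -1)) = Mul(Add(Add(3, -169), -336), Rational(-1, 26)) = Mul(Add(-166, -336), Rational(-1, 26)) = Mul(-502, Rational(-1, 26)) = Rational(251, 13)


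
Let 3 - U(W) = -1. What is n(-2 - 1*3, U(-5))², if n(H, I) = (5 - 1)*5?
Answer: 400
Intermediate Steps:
U(W) = 4 (U(W) = 3 - 1*(-1) = 3 + 1 = 4)
n(H, I) = 20 (n(H, I) = 4*5 = 20)
n(-2 - 1*3, U(-5))² = 20² = 400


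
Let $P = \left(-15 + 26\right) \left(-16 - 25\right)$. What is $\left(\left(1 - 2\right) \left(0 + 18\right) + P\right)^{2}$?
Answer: $219961$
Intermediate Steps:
$P = -451$ ($P = 11 \left(-41\right) = -451$)
$\left(\left(1 - 2\right) \left(0 + 18\right) + P\right)^{2} = \left(\left(1 - 2\right) \left(0 + 18\right) - 451\right)^{2} = \left(\left(-1\right) 18 - 451\right)^{2} = \left(-18 - 451\right)^{2} = \left(-469\right)^{2} = 219961$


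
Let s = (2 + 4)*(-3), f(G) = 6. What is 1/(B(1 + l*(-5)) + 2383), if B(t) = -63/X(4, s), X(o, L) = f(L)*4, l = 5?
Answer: 8/19043 ≈ 0.00042010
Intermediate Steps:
s = -18 (s = 6*(-3) = -18)
X(o, L) = 24 (X(o, L) = 6*4 = 24)
B(t) = -21/8 (B(t) = -63/24 = -63*1/24 = -21/8)
1/(B(1 + l*(-5)) + 2383) = 1/(-21/8 + 2383) = 1/(19043/8) = 8/19043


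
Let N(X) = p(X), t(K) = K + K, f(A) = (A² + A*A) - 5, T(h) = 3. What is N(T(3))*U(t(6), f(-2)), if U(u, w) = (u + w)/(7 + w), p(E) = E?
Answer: 9/2 ≈ 4.5000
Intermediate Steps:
f(A) = -5 + 2*A² (f(A) = (A² + A²) - 5 = 2*A² - 5 = -5 + 2*A²)
t(K) = 2*K
N(X) = X
U(u, w) = (u + w)/(7 + w)
N(T(3))*U(t(6), f(-2)) = 3*((2*6 + (-5 + 2*(-2)²))/(7 + (-5 + 2*(-2)²))) = 3*((12 + (-5 + 2*4))/(7 + (-5 + 2*4))) = 3*((12 + (-5 + 8))/(7 + (-5 + 8))) = 3*((12 + 3)/(7 + 3)) = 3*(15/10) = 3*((⅒)*15) = 3*(3/2) = 9/2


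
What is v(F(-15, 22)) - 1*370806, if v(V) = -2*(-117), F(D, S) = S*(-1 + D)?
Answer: -370572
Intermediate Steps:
v(V) = 234
v(F(-15, 22)) - 1*370806 = 234 - 1*370806 = 234 - 370806 = -370572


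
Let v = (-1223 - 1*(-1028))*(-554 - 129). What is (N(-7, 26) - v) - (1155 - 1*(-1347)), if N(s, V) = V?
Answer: -135661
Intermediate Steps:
v = 133185 (v = (-1223 + 1028)*(-683) = -195*(-683) = 133185)
(N(-7, 26) - v) - (1155 - 1*(-1347)) = (26 - 1*133185) - (1155 - 1*(-1347)) = (26 - 133185) - (1155 + 1347) = -133159 - 1*2502 = -133159 - 2502 = -135661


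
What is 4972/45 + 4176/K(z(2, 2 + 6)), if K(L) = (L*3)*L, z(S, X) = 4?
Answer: 8887/45 ≈ 197.49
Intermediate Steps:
K(L) = 3*L² (K(L) = (3*L)*L = 3*L²)
4972/45 + 4176/K(z(2, 2 + 6)) = 4972/45 + 4176/((3*4²)) = 4972*(1/45) + 4176/((3*16)) = 4972/45 + 4176/48 = 4972/45 + 4176*(1/48) = 4972/45 + 87 = 8887/45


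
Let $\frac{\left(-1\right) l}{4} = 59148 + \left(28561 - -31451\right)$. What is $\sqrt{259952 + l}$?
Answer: $4 i \sqrt{13543} \approx 465.5 i$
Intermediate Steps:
$l = -476640$ ($l = - 4 \left(59148 + \left(28561 - -31451\right)\right) = - 4 \left(59148 + \left(28561 + 31451\right)\right) = - 4 \left(59148 + 60012\right) = \left(-4\right) 119160 = -476640$)
$\sqrt{259952 + l} = \sqrt{259952 - 476640} = \sqrt{-216688} = 4 i \sqrt{13543}$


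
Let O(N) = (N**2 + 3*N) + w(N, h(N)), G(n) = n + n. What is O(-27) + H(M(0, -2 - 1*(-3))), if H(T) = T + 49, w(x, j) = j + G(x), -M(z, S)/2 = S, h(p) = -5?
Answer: 636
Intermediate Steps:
M(z, S) = -2*S
G(n) = 2*n
w(x, j) = j + 2*x
H(T) = 49 + T
O(N) = -5 + N**2 + 5*N (O(N) = (N**2 + 3*N) + (-5 + 2*N) = -5 + N**2 + 5*N)
O(-27) + H(M(0, -2 - 1*(-3))) = (-5 + (-27)**2 + 5*(-27)) + (49 - 2*(-2 - 1*(-3))) = (-5 + 729 - 135) + (49 - 2*(-2 + 3)) = 589 + (49 - 2*1) = 589 + (49 - 2) = 589 + 47 = 636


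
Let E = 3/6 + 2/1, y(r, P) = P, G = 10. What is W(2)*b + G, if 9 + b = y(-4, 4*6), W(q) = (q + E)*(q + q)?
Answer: 280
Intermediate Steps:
E = 5/2 (E = 3*(⅙) + 2*1 = ½ + 2 = 5/2 ≈ 2.5000)
W(q) = 2*q*(5/2 + q) (W(q) = (q + 5/2)*(q + q) = (5/2 + q)*(2*q) = 2*q*(5/2 + q))
b = 15 (b = -9 + 4*6 = -9 + 24 = 15)
W(2)*b + G = (2*(5 + 2*2))*15 + 10 = (2*(5 + 4))*15 + 10 = (2*9)*15 + 10 = 18*15 + 10 = 270 + 10 = 280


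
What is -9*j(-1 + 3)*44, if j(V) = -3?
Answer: 1188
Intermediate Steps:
-9*j(-1 + 3)*44 = -9*(-3)*44 = 27*44 = 1188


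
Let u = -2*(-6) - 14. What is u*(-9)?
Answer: 18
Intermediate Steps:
u = -2 (u = 12 - 14 = -2)
u*(-9) = -2*(-9) = 18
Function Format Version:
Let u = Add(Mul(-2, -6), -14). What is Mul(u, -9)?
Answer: 18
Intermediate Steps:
u = -2 (u = Add(12, -14) = -2)
Mul(u, -9) = Mul(-2, -9) = 18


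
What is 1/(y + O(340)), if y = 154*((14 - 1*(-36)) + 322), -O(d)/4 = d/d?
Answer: 1/57284 ≈ 1.7457e-5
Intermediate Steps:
O(d) = -4 (O(d) = -4*d/d = -4*1 = -4)
y = 57288 (y = 154*((14 + 36) + 322) = 154*(50 + 322) = 154*372 = 57288)
1/(y + O(340)) = 1/(57288 - 4) = 1/57284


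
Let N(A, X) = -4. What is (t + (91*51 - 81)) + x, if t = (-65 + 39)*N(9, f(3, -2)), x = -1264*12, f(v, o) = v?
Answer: -10504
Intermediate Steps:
x = -15168
t = 104 (t = (-65 + 39)*(-4) = -26*(-4) = 104)
(t + (91*51 - 81)) + x = (104 + (91*51 - 81)) - 15168 = (104 + (4641 - 81)) - 15168 = (104 + 4560) - 15168 = 4664 - 15168 = -10504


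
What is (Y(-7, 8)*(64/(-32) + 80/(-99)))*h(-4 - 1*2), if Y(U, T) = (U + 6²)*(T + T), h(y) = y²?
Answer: -515968/11 ≈ -46906.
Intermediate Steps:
Y(U, T) = 2*T*(36 + U) (Y(U, T) = (U + 36)*(2*T) = (36 + U)*(2*T) = 2*T*(36 + U))
(Y(-7, 8)*(64/(-32) + 80/(-99)))*h(-4 - 1*2) = ((2*8*(36 - 7))*(64/(-32) + 80/(-99)))*(-4 - 1*2)² = ((2*8*29)*(64*(-1/32) + 80*(-1/99)))*(-4 - 2)² = (464*(-2 - 80/99))*(-6)² = (464*(-278/99))*36 = -128992/99*36 = -515968/11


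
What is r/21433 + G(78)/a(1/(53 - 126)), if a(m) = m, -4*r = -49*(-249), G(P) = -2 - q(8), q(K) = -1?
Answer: 6246235/85732 ≈ 72.858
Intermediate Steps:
G(P) = -1 (G(P) = -2 - 1*(-1) = -2 + 1 = -1)
r = -12201/4 (r = -(-49)*(-249)/4 = -¼*12201 = -12201/4 ≈ -3050.3)
r/21433 + G(78)/a(1/(53 - 126)) = -12201/4/21433 - 1/(1/(53 - 126)) = -12201/4*1/21433 - 1/(1/(-73)) = -12201/85732 - 1/(-1/73) = -12201/85732 - 1*(-73) = -12201/85732 + 73 = 6246235/85732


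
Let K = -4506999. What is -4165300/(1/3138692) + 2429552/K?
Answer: -58922674127121841952/4506999 ≈ -1.3074e+13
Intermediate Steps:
-4165300/(1/3138692) + 2429552/K = -4165300/(1/3138692) + 2429552/(-4506999) = -4165300/1/3138692 + 2429552*(-1/4506999) = -4165300*3138692 - 2429552/4506999 = -13073593787600 - 2429552/4506999 = -58922674127121841952/4506999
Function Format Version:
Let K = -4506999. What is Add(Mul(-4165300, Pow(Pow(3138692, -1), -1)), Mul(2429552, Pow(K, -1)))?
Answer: Rational(-58922674127121841952, 4506999) ≈ -1.3074e+13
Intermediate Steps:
Add(Mul(-4165300, Pow(Pow(3138692, -1), -1)), Mul(2429552, Pow(K, -1))) = Add(Mul(-4165300, Pow(Pow(3138692, -1), -1)), Mul(2429552, Pow(-4506999, -1))) = Add(Mul(-4165300, Pow(Rational(1, 3138692), -1)), Mul(2429552, Rational(-1, 4506999))) = Add(Mul(-4165300, 3138692), Rational(-2429552, 4506999)) = Add(-13073593787600, Rational(-2429552, 4506999)) = Rational(-58922674127121841952, 4506999)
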